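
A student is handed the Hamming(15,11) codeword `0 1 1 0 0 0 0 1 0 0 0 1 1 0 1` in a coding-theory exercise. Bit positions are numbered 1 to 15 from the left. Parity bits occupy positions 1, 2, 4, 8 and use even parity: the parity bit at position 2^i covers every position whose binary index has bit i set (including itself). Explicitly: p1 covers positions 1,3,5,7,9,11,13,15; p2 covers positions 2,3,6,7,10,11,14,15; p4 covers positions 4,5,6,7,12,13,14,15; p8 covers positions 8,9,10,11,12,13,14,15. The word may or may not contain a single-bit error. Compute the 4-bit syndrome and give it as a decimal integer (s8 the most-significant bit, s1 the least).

s1: b1⊕b3⊕b5⊕b7⊕b9⊕b11⊕b13⊕b15 = 0⊕1⊕0⊕0⊕0⊕0⊕1⊕1 = 1
s2: b2⊕b3⊕b6⊕b7⊕b10⊕b11⊕b14⊕b15 = 1⊕1⊕0⊕0⊕0⊕0⊕0⊕1 = 1
s4: b4⊕b5⊕b6⊕b7⊕b12⊕b13⊕b14⊕b15 = 0⊕0⊕0⊕0⊕1⊕1⊕0⊕1 = 1
s8: b8⊕b9⊕b10⊕b11⊕b12⊕b13⊕b14⊕b15 = 1⊕0⊕0⊕0⊕1⊕1⊕0⊕1 = 0
Syndrome (s8...s1) = 0111 → position 7.

7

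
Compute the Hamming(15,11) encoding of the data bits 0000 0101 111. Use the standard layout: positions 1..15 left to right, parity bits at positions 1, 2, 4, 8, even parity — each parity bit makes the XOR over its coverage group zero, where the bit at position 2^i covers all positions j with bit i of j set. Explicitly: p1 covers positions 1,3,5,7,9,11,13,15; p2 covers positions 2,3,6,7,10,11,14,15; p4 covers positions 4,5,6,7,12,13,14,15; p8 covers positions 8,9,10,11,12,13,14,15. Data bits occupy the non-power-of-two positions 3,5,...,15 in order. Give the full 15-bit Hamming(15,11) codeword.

010000010101111

Place data bits at non-power-of-two positions: b3=0, b5=0, b6=0, b7=0, b9=0, b10=1, b11=0, b12=1, b13=1, b14=1, b15=1.
p1 = XOR of data positions {3,5,7,9,11,13,15} = 0⊕0⊕0⊕0⊕0⊕1⊕1 = 0
p2 = XOR of data positions {3,6,7,10,11,14,15} = 0⊕0⊕0⊕1⊕0⊕1⊕1 = 1
p4 = XOR of data positions {5,6,7,12,13,14,15} = 0⊕0⊕0⊕1⊕1⊕1⊕1 = 0
p8 = XOR of data positions {9,10,11,12,13,14,15} = 0⊕1⊕0⊕1⊕1⊕1⊕1 = 1
Codeword b1..b15 = 010000010101111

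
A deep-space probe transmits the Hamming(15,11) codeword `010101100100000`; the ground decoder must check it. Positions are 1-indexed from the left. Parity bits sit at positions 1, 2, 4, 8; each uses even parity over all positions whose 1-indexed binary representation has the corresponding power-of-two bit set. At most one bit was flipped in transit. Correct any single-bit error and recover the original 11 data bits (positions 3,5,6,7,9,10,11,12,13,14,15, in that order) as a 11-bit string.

s1: b1⊕b3⊕b5⊕b7⊕b9⊕b11⊕b13⊕b15 = 0⊕0⊕0⊕1⊕0⊕0⊕0⊕0 = 1
s2: b2⊕b3⊕b6⊕b7⊕b10⊕b11⊕b14⊕b15 = 1⊕0⊕1⊕1⊕1⊕0⊕0⊕0 = 0
s4: b4⊕b5⊕b6⊕b7⊕b12⊕b13⊕b14⊕b15 = 1⊕0⊕1⊕1⊕0⊕0⊕0⊕0 = 1
s8: b8⊕b9⊕b10⊕b11⊕b12⊕b13⊕b14⊕b15 = 0⊕0⊕1⊕0⊕0⊕0⊕0⊕0 = 1
Syndrome (s8...s1) = 1101 → position 13.
Flip bit 13: corrected codeword = 010101100100100
Data bits at positions 3,5,6,7,9,10,11,12,13,14,15: 00110100100

00110100100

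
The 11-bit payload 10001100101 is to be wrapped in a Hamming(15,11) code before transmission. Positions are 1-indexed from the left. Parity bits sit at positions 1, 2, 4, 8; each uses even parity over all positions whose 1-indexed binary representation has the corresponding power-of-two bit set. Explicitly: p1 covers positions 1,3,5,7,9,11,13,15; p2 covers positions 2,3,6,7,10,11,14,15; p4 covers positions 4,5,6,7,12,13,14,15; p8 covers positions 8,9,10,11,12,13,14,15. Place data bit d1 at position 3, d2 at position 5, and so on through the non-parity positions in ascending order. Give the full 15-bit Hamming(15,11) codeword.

Place data bits at non-power-of-two positions: b3=1, b5=0, b6=0, b7=0, b9=1, b10=1, b11=0, b12=0, b13=1, b14=0, b15=1.
p1 = XOR of data positions {3,5,7,9,11,13,15} = 1⊕0⊕0⊕1⊕0⊕1⊕1 = 0
p2 = XOR of data positions {3,6,7,10,11,14,15} = 1⊕0⊕0⊕1⊕0⊕0⊕1 = 1
p4 = XOR of data positions {5,6,7,12,13,14,15} = 0⊕0⊕0⊕0⊕1⊕0⊕1 = 0
p8 = XOR of data positions {9,10,11,12,13,14,15} = 1⊕1⊕0⊕0⊕1⊕0⊕1 = 0
Codeword b1..b15 = 011000001100101

011000001100101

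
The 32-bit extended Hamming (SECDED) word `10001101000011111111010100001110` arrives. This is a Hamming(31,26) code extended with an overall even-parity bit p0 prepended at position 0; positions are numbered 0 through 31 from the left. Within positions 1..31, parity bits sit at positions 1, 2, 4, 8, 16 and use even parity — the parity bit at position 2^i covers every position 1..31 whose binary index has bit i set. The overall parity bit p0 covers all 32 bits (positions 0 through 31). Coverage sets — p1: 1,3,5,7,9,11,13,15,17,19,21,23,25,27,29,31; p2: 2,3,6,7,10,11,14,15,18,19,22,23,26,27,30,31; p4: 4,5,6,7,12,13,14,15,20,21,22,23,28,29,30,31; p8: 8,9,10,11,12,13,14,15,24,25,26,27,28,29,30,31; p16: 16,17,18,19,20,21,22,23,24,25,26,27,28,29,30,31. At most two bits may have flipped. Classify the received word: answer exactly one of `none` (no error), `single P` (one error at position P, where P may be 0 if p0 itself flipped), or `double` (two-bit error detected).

s1: b1⊕b3⊕b5⊕b7⊕b9⊕b11⊕b13⊕b15⊕b17⊕b19⊕b21⊕b23⊕b25⊕b27⊕b29⊕b31 = 0⊕0⊕1⊕1⊕0⊕0⊕1⊕1⊕1⊕1⊕1⊕1⊕0⊕0⊕1⊕0 = 1
s2: b2⊕b3⊕b6⊕b7⊕b10⊕b11⊕b14⊕b15⊕b18⊕b19⊕b22⊕b23⊕b26⊕b27⊕b30⊕b31 = 0⊕0⊕0⊕1⊕0⊕0⊕1⊕1⊕1⊕1⊕0⊕1⊕0⊕0⊕1⊕0 = 1
s4: b4⊕b5⊕b6⊕b7⊕b12⊕b13⊕b14⊕b15⊕b20⊕b21⊕b22⊕b23⊕b28⊕b29⊕b30⊕b31 = 1⊕1⊕0⊕1⊕1⊕1⊕1⊕1⊕0⊕1⊕0⊕1⊕1⊕1⊕1⊕0 = 0
s8: b8⊕b9⊕b10⊕b11⊕b12⊕b13⊕b14⊕b15⊕b24⊕b25⊕b26⊕b27⊕b28⊕b29⊕b30⊕b31 = 0⊕0⊕0⊕0⊕1⊕1⊕1⊕1⊕0⊕0⊕0⊕0⊕1⊕1⊕1⊕0 = 1
s16: b16⊕b17⊕b18⊕b19⊕b20⊕b21⊕b22⊕b23⊕b24⊕b25⊕b26⊕b27⊕b28⊕b29⊕b30⊕b31 = 1⊕1⊕1⊕1⊕0⊕1⊕0⊕1⊕0⊕0⊕0⊕0⊕1⊕1⊕1⊕0 = 1
Syndrome (s16...s1) = 11011 → position 27.
Overall parity (XOR of all 32 bits, including p0): 1⊕0⊕0⊕0⊕1⊕1⊕0⊕1⊕0⊕0⊕0⊕0⊕1⊕1⊕1⊕1⊕1⊕1⊕1⊕1⊕0⊕1⊕0⊕1⊕0⊕0⊕0⊕0⊕1⊕1⊕1⊕0 = 1
Overall=1, syndrome position=27 → single-bit error at position 27.

single 27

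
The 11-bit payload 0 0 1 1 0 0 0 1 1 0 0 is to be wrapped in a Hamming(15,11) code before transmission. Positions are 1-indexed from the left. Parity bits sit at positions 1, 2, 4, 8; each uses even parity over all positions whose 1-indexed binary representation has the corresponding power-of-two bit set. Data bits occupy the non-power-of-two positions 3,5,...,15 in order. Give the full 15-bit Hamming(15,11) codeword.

000001100001100

Place data bits at non-power-of-two positions: b3=0, b5=0, b6=1, b7=1, b9=0, b10=0, b11=0, b12=1, b13=1, b14=0, b15=0.
p1 = XOR of data positions {3,5,7,9,11,13,15} = 0⊕0⊕1⊕0⊕0⊕1⊕0 = 0
p2 = XOR of data positions {3,6,7,10,11,14,15} = 0⊕1⊕1⊕0⊕0⊕0⊕0 = 0
p4 = XOR of data positions {5,6,7,12,13,14,15} = 0⊕1⊕1⊕1⊕1⊕0⊕0 = 0
p8 = XOR of data positions {9,10,11,12,13,14,15} = 0⊕0⊕0⊕1⊕1⊕0⊕0 = 0
Codeword b1..b15 = 000001100001100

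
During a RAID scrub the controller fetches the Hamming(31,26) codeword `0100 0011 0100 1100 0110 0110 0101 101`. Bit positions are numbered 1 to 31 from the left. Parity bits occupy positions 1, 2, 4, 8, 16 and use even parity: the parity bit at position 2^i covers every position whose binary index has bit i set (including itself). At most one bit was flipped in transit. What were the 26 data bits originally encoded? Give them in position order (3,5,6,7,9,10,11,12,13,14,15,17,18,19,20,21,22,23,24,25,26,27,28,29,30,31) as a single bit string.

00010100110011001100101101

s1: b1⊕b3⊕b5⊕b7⊕b9⊕b11⊕b13⊕b15⊕b17⊕b19⊕b21⊕b23⊕b25⊕b27⊕b29⊕b31 = 0⊕0⊕0⊕1⊕0⊕0⊕1⊕0⊕0⊕1⊕0⊕1⊕0⊕0⊕1⊕1 = 0
s2: b2⊕b3⊕b6⊕b7⊕b10⊕b11⊕b14⊕b15⊕b18⊕b19⊕b22⊕b23⊕b26⊕b27⊕b30⊕b31 = 1⊕0⊕0⊕1⊕1⊕0⊕1⊕0⊕1⊕1⊕1⊕1⊕1⊕0⊕0⊕1 = 0
s4: b4⊕b5⊕b6⊕b7⊕b12⊕b13⊕b14⊕b15⊕b20⊕b21⊕b22⊕b23⊕b28⊕b29⊕b30⊕b31 = 0⊕0⊕0⊕1⊕0⊕1⊕1⊕0⊕0⊕0⊕1⊕1⊕1⊕1⊕0⊕1 = 0
s8: b8⊕b9⊕b10⊕b11⊕b12⊕b13⊕b14⊕b15⊕b24⊕b25⊕b26⊕b27⊕b28⊕b29⊕b30⊕b31 = 1⊕0⊕1⊕0⊕0⊕1⊕1⊕0⊕0⊕0⊕1⊕0⊕1⊕1⊕0⊕1 = 0
s16: b16⊕b17⊕b18⊕b19⊕b20⊕b21⊕b22⊕b23⊕b24⊕b25⊕b26⊕b27⊕b28⊕b29⊕b30⊕b31 = 0⊕0⊕1⊕1⊕0⊕0⊕1⊕1⊕0⊕0⊕1⊕0⊕1⊕1⊕0⊕1 = 0
Syndrome (s16...s1) = 00000 → position 0 (no error).
No correction needed.
Data bits at positions 3,5,6,7,9,10,11,12,13,14,15,17,18,19,20,21,22,23,24,25,26,27,28,29,30,31: 00010100110011001100101101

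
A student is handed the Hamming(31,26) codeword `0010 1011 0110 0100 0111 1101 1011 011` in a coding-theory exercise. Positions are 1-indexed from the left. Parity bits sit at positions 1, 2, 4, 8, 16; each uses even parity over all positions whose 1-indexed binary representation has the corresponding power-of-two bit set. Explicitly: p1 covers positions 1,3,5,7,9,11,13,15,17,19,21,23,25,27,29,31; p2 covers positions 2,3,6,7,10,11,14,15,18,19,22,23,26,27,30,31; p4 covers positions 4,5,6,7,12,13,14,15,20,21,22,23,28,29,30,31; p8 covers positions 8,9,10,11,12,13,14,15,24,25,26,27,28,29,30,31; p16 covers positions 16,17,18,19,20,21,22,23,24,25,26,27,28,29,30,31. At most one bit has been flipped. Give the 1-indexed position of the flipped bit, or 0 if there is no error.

s1: b1⊕b3⊕b5⊕b7⊕b9⊕b11⊕b13⊕b15⊕b17⊕b19⊕b21⊕b23⊕b25⊕b27⊕b29⊕b31 = 0⊕1⊕1⊕1⊕0⊕1⊕0⊕0⊕0⊕1⊕1⊕0⊕1⊕1⊕0⊕1 = 1
s2: b2⊕b3⊕b6⊕b7⊕b10⊕b11⊕b14⊕b15⊕b18⊕b19⊕b22⊕b23⊕b26⊕b27⊕b30⊕b31 = 0⊕1⊕0⊕1⊕1⊕1⊕1⊕0⊕1⊕1⊕1⊕0⊕0⊕1⊕1⊕1 = 1
s4: b4⊕b5⊕b6⊕b7⊕b12⊕b13⊕b14⊕b15⊕b20⊕b21⊕b22⊕b23⊕b28⊕b29⊕b30⊕b31 = 0⊕1⊕0⊕1⊕0⊕0⊕1⊕0⊕1⊕1⊕1⊕0⊕1⊕0⊕1⊕1 = 1
s8: b8⊕b9⊕b10⊕b11⊕b12⊕b13⊕b14⊕b15⊕b24⊕b25⊕b26⊕b27⊕b28⊕b29⊕b30⊕b31 = 1⊕0⊕1⊕1⊕0⊕0⊕1⊕0⊕1⊕1⊕0⊕1⊕1⊕0⊕1⊕1 = 0
s16: b16⊕b17⊕b18⊕b19⊕b20⊕b21⊕b22⊕b23⊕b24⊕b25⊕b26⊕b27⊕b28⊕b29⊕b30⊕b31 = 0⊕0⊕1⊕1⊕1⊕1⊕1⊕0⊕1⊕1⊕0⊕1⊕1⊕0⊕1⊕1 = 1
Syndrome (s16...s1) = 10111 → position 23.

23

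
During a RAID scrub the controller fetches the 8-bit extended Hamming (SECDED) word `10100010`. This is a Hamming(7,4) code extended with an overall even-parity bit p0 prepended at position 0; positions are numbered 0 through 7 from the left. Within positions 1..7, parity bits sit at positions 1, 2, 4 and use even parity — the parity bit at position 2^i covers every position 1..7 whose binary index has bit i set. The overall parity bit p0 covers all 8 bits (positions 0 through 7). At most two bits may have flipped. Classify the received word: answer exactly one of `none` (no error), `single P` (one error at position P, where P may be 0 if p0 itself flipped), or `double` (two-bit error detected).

single 4

s1: b1⊕b3⊕b5⊕b7 = 0⊕0⊕0⊕0 = 0
s2: b2⊕b3⊕b6⊕b7 = 1⊕0⊕1⊕0 = 0
s4: b4⊕b5⊕b6⊕b7 = 0⊕0⊕1⊕0 = 1
Syndrome (s4...s1) = 100 → position 4.
Overall parity (XOR of all 8 bits, including p0): 1⊕0⊕1⊕0⊕0⊕0⊕1⊕0 = 1
Overall=1, syndrome position=4 → single-bit error at position 4.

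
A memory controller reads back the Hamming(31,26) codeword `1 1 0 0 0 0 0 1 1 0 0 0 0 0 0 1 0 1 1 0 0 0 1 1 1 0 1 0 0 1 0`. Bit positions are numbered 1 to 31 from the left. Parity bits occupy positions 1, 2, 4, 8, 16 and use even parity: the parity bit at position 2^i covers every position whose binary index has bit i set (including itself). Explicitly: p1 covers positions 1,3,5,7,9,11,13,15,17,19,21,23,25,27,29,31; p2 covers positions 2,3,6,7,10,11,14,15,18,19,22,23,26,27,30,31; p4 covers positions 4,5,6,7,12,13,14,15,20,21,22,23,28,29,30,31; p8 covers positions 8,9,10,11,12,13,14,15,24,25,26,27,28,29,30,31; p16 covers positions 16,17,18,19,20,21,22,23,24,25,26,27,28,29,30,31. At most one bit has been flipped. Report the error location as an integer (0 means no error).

s1: b1⊕b3⊕b5⊕b7⊕b9⊕b11⊕b13⊕b15⊕b17⊕b19⊕b21⊕b23⊕b25⊕b27⊕b29⊕b31 = 1⊕0⊕0⊕0⊕1⊕0⊕0⊕0⊕0⊕1⊕0⊕1⊕1⊕1⊕0⊕0 = 0
s2: b2⊕b3⊕b6⊕b7⊕b10⊕b11⊕b14⊕b15⊕b18⊕b19⊕b22⊕b23⊕b26⊕b27⊕b30⊕b31 = 1⊕0⊕0⊕0⊕0⊕0⊕0⊕0⊕1⊕1⊕0⊕1⊕0⊕1⊕1⊕0 = 0
s4: b4⊕b5⊕b6⊕b7⊕b12⊕b13⊕b14⊕b15⊕b20⊕b21⊕b22⊕b23⊕b28⊕b29⊕b30⊕b31 = 0⊕0⊕0⊕0⊕0⊕0⊕0⊕0⊕0⊕0⊕0⊕1⊕0⊕0⊕1⊕0 = 0
s8: b8⊕b9⊕b10⊕b11⊕b12⊕b13⊕b14⊕b15⊕b24⊕b25⊕b26⊕b27⊕b28⊕b29⊕b30⊕b31 = 1⊕1⊕0⊕0⊕0⊕0⊕0⊕0⊕1⊕1⊕0⊕1⊕0⊕0⊕1⊕0 = 0
s16: b16⊕b17⊕b18⊕b19⊕b20⊕b21⊕b22⊕b23⊕b24⊕b25⊕b26⊕b27⊕b28⊕b29⊕b30⊕b31 = 1⊕0⊕1⊕1⊕0⊕0⊕0⊕1⊕1⊕1⊕0⊕1⊕0⊕0⊕1⊕0 = 0
Syndrome (s16...s1) = 00000 → position 0 (no error).

0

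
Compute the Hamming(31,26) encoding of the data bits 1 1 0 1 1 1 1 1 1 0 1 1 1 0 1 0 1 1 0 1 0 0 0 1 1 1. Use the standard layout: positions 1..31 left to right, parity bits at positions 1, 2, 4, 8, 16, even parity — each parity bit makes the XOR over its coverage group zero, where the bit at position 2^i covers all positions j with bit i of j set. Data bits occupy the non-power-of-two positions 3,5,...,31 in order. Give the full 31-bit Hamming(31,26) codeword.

0011101011111011110101101000111

Place data bits at non-power-of-two positions: b3=1, b5=1, b6=0, b7=1, b9=1, b10=1, b11=1, b12=1, b13=1, b14=0, b15=1, b17=1, b18=1, b19=0, b20=1, b21=0, b22=1, b23=1, b24=0, b25=1, b26=0, b27=0, b28=0, b29=1, b30=1, b31=1.
p1 = XOR of data positions {3,5,7,9,11,13,15,17,19,21,23,25,27,29,31} = 1⊕1⊕1⊕1⊕1⊕1⊕1⊕1⊕0⊕0⊕1⊕1⊕0⊕1⊕1 = 0
p2 = XOR of data positions {3,6,7,10,11,14,15,18,19,22,23,26,27,30,31} = 1⊕0⊕1⊕1⊕1⊕0⊕1⊕1⊕0⊕1⊕1⊕0⊕0⊕1⊕1 = 0
p4 = XOR of data positions {5,6,7,12,13,14,15,20,21,22,23,28,29,30,31} = 1⊕0⊕1⊕1⊕1⊕0⊕1⊕1⊕0⊕1⊕1⊕0⊕1⊕1⊕1 = 1
p8 = XOR of data positions {9,10,11,12,13,14,15,24,25,26,27,28,29,30,31} = 1⊕1⊕1⊕1⊕1⊕0⊕1⊕0⊕1⊕0⊕0⊕0⊕1⊕1⊕1 = 0
p16 = XOR of data positions {17,18,19,20,21,22,23,24,25,26,27,28,29,30,31} = 1⊕1⊕0⊕1⊕0⊕1⊕1⊕0⊕1⊕0⊕0⊕0⊕1⊕1⊕1 = 1
Codeword b1..b31 = 0011101011111011110101101000111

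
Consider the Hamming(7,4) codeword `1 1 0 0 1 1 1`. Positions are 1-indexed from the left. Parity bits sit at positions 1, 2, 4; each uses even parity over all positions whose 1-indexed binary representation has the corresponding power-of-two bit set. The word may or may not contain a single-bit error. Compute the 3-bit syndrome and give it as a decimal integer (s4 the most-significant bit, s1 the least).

s1: b1⊕b3⊕b5⊕b7 = 1⊕0⊕1⊕1 = 1
s2: b2⊕b3⊕b6⊕b7 = 1⊕0⊕1⊕1 = 1
s4: b4⊕b5⊕b6⊕b7 = 0⊕1⊕1⊕1 = 1
Syndrome (s4...s1) = 111 → position 7.

7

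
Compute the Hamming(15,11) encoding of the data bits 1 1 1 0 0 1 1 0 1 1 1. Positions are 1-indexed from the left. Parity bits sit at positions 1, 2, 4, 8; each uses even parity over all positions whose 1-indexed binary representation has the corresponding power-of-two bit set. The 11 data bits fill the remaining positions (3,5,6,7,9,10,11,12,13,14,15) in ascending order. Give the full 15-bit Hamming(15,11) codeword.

Place data bits at non-power-of-two positions: b3=1, b5=1, b6=1, b7=0, b9=0, b10=1, b11=1, b12=0, b13=1, b14=1, b15=1.
p1 = XOR of data positions {3,5,7,9,11,13,15} = 1⊕1⊕0⊕0⊕1⊕1⊕1 = 1
p2 = XOR of data positions {3,6,7,10,11,14,15} = 1⊕1⊕0⊕1⊕1⊕1⊕1 = 0
p4 = XOR of data positions {5,6,7,12,13,14,15} = 1⊕1⊕0⊕0⊕1⊕1⊕1 = 1
p8 = XOR of data positions {9,10,11,12,13,14,15} = 0⊕1⊕1⊕0⊕1⊕1⊕1 = 1
Codeword b1..b15 = 101111010110111

101111010110111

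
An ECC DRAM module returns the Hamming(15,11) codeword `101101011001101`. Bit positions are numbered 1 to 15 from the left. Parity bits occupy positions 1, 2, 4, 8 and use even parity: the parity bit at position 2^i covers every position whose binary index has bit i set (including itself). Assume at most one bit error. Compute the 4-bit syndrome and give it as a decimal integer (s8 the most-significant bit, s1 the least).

s1: b1⊕b3⊕b5⊕b7⊕b9⊕b11⊕b13⊕b15 = 1⊕1⊕0⊕0⊕1⊕0⊕1⊕1 = 1
s2: b2⊕b3⊕b6⊕b7⊕b10⊕b11⊕b14⊕b15 = 0⊕1⊕1⊕0⊕0⊕0⊕0⊕1 = 1
s4: b4⊕b5⊕b6⊕b7⊕b12⊕b13⊕b14⊕b15 = 1⊕0⊕1⊕0⊕1⊕1⊕0⊕1 = 1
s8: b8⊕b9⊕b10⊕b11⊕b12⊕b13⊕b14⊕b15 = 1⊕1⊕0⊕0⊕1⊕1⊕0⊕1 = 1
Syndrome (s8...s1) = 1111 → position 15.

15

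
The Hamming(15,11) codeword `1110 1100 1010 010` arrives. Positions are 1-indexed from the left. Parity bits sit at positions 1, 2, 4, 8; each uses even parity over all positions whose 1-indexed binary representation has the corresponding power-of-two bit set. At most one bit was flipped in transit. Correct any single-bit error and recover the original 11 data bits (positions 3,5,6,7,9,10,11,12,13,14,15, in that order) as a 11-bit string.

11101010011

s1: b1⊕b3⊕b5⊕b7⊕b9⊕b11⊕b13⊕b15 = 1⊕1⊕1⊕0⊕1⊕1⊕0⊕0 = 1
s2: b2⊕b3⊕b6⊕b7⊕b10⊕b11⊕b14⊕b15 = 1⊕1⊕1⊕0⊕0⊕1⊕1⊕0 = 1
s4: b4⊕b5⊕b6⊕b7⊕b12⊕b13⊕b14⊕b15 = 0⊕1⊕1⊕0⊕0⊕0⊕1⊕0 = 1
s8: b8⊕b9⊕b10⊕b11⊕b12⊕b13⊕b14⊕b15 = 0⊕1⊕0⊕1⊕0⊕0⊕1⊕0 = 1
Syndrome (s8...s1) = 1111 → position 15.
Flip bit 15: corrected codeword = 111011001010011
Data bits at positions 3,5,6,7,9,10,11,12,13,14,15: 11101010011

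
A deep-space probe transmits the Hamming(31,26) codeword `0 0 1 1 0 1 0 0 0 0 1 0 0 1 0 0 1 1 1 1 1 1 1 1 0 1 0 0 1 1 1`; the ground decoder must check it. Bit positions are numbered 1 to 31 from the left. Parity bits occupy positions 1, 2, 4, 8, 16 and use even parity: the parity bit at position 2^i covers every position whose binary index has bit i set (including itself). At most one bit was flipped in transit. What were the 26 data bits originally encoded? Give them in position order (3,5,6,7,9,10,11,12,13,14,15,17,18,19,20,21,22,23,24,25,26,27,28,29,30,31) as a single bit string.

10100110010111111110100111

s1: b1⊕b3⊕b5⊕b7⊕b9⊕b11⊕b13⊕b15⊕b17⊕b19⊕b21⊕b23⊕b25⊕b27⊕b29⊕b31 = 0⊕1⊕0⊕0⊕0⊕1⊕0⊕0⊕1⊕1⊕1⊕1⊕0⊕0⊕1⊕1 = 0
s2: b2⊕b3⊕b6⊕b7⊕b10⊕b11⊕b14⊕b15⊕b18⊕b19⊕b22⊕b23⊕b26⊕b27⊕b30⊕b31 = 0⊕1⊕1⊕0⊕0⊕1⊕1⊕0⊕1⊕1⊕1⊕1⊕1⊕0⊕1⊕1 = 1
s4: b4⊕b5⊕b6⊕b7⊕b12⊕b13⊕b14⊕b15⊕b20⊕b21⊕b22⊕b23⊕b28⊕b29⊕b30⊕b31 = 1⊕0⊕1⊕0⊕0⊕0⊕1⊕0⊕1⊕1⊕1⊕1⊕0⊕1⊕1⊕1 = 0
s8: b8⊕b9⊕b10⊕b11⊕b12⊕b13⊕b14⊕b15⊕b24⊕b25⊕b26⊕b27⊕b28⊕b29⊕b30⊕b31 = 0⊕0⊕0⊕1⊕0⊕0⊕1⊕0⊕1⊕0⊕1⊕0⊕0⊕1⊕1⊕1 = 1
s16: b16⊕b17⊕b18⊕b19⊕b20⊕b21⊕b22⊕b23⊕b24⊕b25⊕b26⊕b27⊕b28⊕b29⊕b30⊕b31 = 0⊕1⊕1⊕1⊕1⊕1⊕1⊕1⊕1⊕0⊕1⊕0⊕0⊕1⊕1⊕1 = 0
Syndrome (s16...s1) = 01010 → position 10.
Flip bit 10: corrected codeword = 0011010001100100111111110100111
Data bits at positions 3,5,6,7,9,10,11,12,13,14,15,17,18,19,20,21,22,23,24,25,26,27,28,29,30,31: 10100110010111111110100111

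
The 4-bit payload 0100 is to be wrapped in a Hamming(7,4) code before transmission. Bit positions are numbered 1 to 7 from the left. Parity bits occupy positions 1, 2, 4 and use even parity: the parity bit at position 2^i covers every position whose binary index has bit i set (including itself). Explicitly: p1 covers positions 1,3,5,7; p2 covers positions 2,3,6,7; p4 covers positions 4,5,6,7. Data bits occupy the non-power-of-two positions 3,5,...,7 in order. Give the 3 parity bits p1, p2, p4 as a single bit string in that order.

Place data bits at non-power-of-two positions: b3=0, b5=1, b6=0, b7=0.
p1 = XOR of data positions {3,5,7} = 0⊕1⊕0 = 1
p2 = XOR of data positions {3,6,7} = 0⊕0⊕0 = 0
p4 = XOR of data positions {5,6,7} = 1⊕0⊕0 = 1
Parity bits p1,p2,p4 = 101

101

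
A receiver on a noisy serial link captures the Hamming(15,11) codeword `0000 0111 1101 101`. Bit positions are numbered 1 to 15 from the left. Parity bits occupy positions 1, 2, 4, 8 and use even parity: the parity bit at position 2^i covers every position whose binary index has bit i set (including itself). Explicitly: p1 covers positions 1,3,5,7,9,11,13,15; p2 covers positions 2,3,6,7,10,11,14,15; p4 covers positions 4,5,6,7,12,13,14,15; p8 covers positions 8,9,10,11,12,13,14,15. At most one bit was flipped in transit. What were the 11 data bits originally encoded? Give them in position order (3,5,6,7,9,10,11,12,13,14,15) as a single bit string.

00111101101

s1: b1⊕b3⊕b5⊕b7⊕b9⊕b11⊕b13⊕b15 = 0⊕0⊕0⊕1⊕1⊕0⊕1⊕1 = 0
s2: b2⊕b3⊕b6⊕b7⊕b10⊕b11⊕b14⊕b15 = 0⊕0⊕1⊕1⊕1⊕0⊕0⊕1 = 0
s4: b4⊕b5⊕b6⊕b7⊕b12⊕b13⊕b14⊕b15 = 0⊕0⊕1⊕1⊕1⊕1⊕0⊕1 = 1
s8: b8⊕b9⊕b10⊕b11⊕b12⊕b13⊕b14⊕b15 = 1⊕1⊕1⊕0⊕1⊕1⊕0⊕1 = 0
Syndrome (s8...s1) = 0100 → position 4.
Flip bit 4: corrected codeword = 000101111101101
Data bits at positions 3,5,6,7,9,10,11,12,13,14,15: 00111101101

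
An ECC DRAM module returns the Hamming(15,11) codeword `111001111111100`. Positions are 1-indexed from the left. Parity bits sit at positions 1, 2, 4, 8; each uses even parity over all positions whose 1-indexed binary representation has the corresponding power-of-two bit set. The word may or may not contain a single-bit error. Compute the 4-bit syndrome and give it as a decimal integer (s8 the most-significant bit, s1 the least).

s1: b1⊕b3⊕b5⊕b7⊕b9⊕b11⊕b13⊕b15 = 1⊕1⊕0⊕1⊕1⊕1⊕1⊕0 = 0
s2: b2⊕b3⊕b6⊕b7⊕b10⊕b11⊕b14⊕b15 = 1⊕1⊕1⊕1⊕1⊕1⊕0⊕0 = 0
s4: b4⊕b5⊕b6⊕b7⊕b12⊕b13⊕b14⊕b15 = 0⊕0⊕1⊕1⊕1⊕1⊕0⊕0 = 0
s8: b8⊕b9⊕b10⊕b11⊕b12⊕b13⊕b14⊕b15 = 1⊕1⊕1⊕1⊕1⊕1⊕0⊕0 = 0
Syndrome (s8...s1) = 0000 → position 0 (no error).

0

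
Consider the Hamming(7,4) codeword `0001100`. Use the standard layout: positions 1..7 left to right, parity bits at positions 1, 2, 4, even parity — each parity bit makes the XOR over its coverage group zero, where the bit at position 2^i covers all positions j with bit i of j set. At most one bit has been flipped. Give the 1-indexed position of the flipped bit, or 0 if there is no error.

1

s1: b1⊕b3⊕b5⊕b7 = 0⊕0⊕1⊕0 = 1
s2: b2⊕b3⊕b6⊕b7 = 0⊕0⊕0⊕0 = 0
s4: b4⊕b5⊕b6⊕b7 = 1⊕1⊕0⊕0 = 0
Syndrome (s4...s1) = 001 → position 1.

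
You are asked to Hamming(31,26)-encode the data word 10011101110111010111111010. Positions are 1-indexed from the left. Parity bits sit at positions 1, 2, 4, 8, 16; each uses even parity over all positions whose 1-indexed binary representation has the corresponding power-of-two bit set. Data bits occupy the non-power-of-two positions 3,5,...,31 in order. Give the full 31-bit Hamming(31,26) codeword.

0010001111011101111010111111010

Place data bits at non-power-of-two positions: b3=1, b5=0, b6=0, b7=1, b9=1, b10=1, b11=0, b12=1, b13=1, b14=1, b15=0, b17=1, b18=1, b19=1, b20=0, b21=1, b22=0, b23=1, b24=1, b25=1, b26=1, b27=1, b28=1, b29=0, b30=1, b31=0.
p1 = XOR of data positions {3,5,7,9,11,13,15,17,19,21,23,25,27,29,31} = 1⊕0⊕1⊕1⊕0⊕1⊕0⊕1⊕1⊕1⊕1⊕1⊕1⊕0⊕0 = 0
p2 = XOR of data positions {3,6,7,10,11,14,15,18,19,22,23,26,27,30,31} = 1⊕0⊕1⊕1⊕0⊕1⊕0⊕1⊕1⊕0⊕1⊕1⊕1⊕1⊕0 = 0
p4 = XOR of data positions {5,6,7,12,13,14,15,20,21,22,23,28,29,30,31} = 0⊕0⊕1⊕1⊕1⊕1⊕0⊕0⊕1⊕0⊕1⊕1⊕0⊕1⊕0 = 0
p8 = XOR of data positions {9,10,11,12,13,14,15,24,25,26,27,28,29,30,31} = 1⊕1⊕0⊕1⊕1⊕1⊕0⊕1⊕1⊕1⊕1⊕1⊕0⊕1⊕0 = 1
p16 = XOR of data positions {17,18,19,20,21,22,23,24,25,26,27,28,29,30,31} = 1⊕1⊕1⊕0⊕1⊕0⊕1⊕1⊕1⊕1⊕1⊕1⊕0⊕1⊕0 = 1
Codeword b1..b31 = 0010001111011101111010111111010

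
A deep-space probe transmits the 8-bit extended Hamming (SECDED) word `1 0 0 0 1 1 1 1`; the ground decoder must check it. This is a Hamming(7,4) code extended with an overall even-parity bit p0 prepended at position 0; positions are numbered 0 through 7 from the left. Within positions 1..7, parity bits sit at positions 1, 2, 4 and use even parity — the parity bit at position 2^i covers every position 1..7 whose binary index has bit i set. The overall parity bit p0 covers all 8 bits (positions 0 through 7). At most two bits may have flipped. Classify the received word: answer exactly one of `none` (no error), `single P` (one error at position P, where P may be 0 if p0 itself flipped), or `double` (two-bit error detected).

single 0

s1: b1⊕b3⊕b5⊕b7 = 0⊕0⊕1⊕1 = 0
s2: b2⊕b3⊕b6⊕b7 = 0⊕0⊕1⊕1 = 0
s4: b4⊕b5⊕b6⊕b7 = 1⊕1⊕1⊕1 = 0
Syndrome (s4...s1) = 000 → position 0 (no error).
Overall parity (XOR of all 8 bits, including p0): 1⊕0⊕0⊕0⊕1⊕1⊕1⊕1 = 1
Overall=1, syndrome position=0 → single-bit error at position 0.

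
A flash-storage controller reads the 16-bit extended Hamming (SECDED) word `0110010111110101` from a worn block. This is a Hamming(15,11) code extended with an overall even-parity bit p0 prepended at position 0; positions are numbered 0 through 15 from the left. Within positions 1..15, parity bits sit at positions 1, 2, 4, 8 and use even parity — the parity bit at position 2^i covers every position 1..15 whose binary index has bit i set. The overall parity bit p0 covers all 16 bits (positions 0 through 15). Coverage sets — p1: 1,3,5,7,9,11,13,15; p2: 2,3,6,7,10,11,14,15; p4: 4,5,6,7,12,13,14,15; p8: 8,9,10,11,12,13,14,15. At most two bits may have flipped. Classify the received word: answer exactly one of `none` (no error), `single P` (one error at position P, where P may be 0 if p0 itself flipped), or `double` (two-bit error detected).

double

s1: b1⊕b3⊕b5⊕b7⊕b9⊕b11⊕b13⊕b15 = 1⊕0⊕1⊕1⊕1⊕1⊕1⊕1 = 1
s2: b2⊕b3⊕b6⊕b7⊕b10⊕b11⊕b14⊕b15 = 1⊕0⊕0⊕1⊕1⊕1⊕0⊕1 = 1
s4: b4⊕b5⊕b6⊕b7⊕b12⊕b13⊕b14⊕b15 = 0⊕1⊕0⊕1⊕0⊕1⊕0⊕1 = 0
s8: b8⊕b9⊕b10⊕b11⊕b12⊕b13⊕b14⊕b15 = 1⊕1⊕1⊕1⊕0⊕1⊕0⊕1 = 0
Syndrome (s8...s1) = 0011 → position 3.
Overall parity (XOR of all 16 bits, including p0): 0⊕1⊕1⊕0⊕0⊕1⊕0⊕1⊕1⊕1⊕1⊕1⊕0⊕1⊕0⊕1 = 0
Overall=0, syndrome position=3 → double-bit error detected (uncorrectable).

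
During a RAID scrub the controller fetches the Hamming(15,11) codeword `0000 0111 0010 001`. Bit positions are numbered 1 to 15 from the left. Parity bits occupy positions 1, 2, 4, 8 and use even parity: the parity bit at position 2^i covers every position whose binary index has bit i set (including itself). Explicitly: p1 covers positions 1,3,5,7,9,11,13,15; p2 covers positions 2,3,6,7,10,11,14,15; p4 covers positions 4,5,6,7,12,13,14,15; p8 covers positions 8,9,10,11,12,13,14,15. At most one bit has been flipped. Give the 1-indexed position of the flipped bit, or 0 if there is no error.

s1: b1⊕b3⊕b5⊕b7⊕b9⊕b11⊕b13⊕b15 = 0⊕0⊕0⊕1⊕0⊕1⊕0⊕1 = 1
s2: b2⊕b3⊕b6⊕b7⊕b10⊕b11⊕b14⊕b15 = 0⊕0⊕1⊕1⊕0⊕1⊕0⊕1 = 0
s4: b4⊕b5⊕b6⊕b7⊕b12⊕b13⊕b14⊕b15 = 0⊕0⊕1⊕1⊕0⊕0⊕0⊕1 = 1
s8: b8⊕b9⊕b10⊕b11⊕b12⊕b13⊕b14⊕b15 = 1⊕0⊕0⊕1⊕0⊕0⊕0⊕1 = 1
Syndrome (s8...s1) = 1101 → position 13.

13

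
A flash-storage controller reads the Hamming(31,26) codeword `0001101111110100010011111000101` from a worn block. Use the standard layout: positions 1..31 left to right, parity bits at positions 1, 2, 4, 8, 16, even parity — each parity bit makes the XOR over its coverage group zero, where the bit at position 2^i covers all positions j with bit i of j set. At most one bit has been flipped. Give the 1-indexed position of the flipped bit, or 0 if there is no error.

1

s1: b1⊕b3⊕b5⊕b7⊕b9⊕b11⊕b13⊕b15⊕b17⊕b19⊕b21⊕b23⊕b25⊕b27⊕b29⊕b31 = 0⊕0⊕1⊕1⊕1⊕1⊕0⊕0⊕0⊕0⊕1⊕1⊕1⊕0⊕1⊕1 = 1
s2: b2⊕b3⊕b6⊕b7⊕b10⊕b11⊕b14⊕b15⊕b18⊕b19⊕b22⊕b23⊕b26⊕b27⊕b30⊕b31 = 0⊕0⊕0⊕1⊕1⊕1⊕1⊕0⊕1⊕0⊕1⊕1⊕0⊕0⊕0⊕1 = 0
s4: b4⊕b5⊕b6⊕b7⊕b12⊕b13⊕b14⊕b15⊕b20⊕b21⊕b22⊕b23⊕b28⊕b29⊕b30⊕b31 = 1⊕1⊕0⊕1⊕1⊕0⊕1⊕0⊕0⊕1⊕1⊕1⊕0⊕1⊕0⊕1 = 0
s8: b8⊕b9⊕b10⊕b11⊕b12⊕b13⊕b14⊕b15⊕b24⊕b25⊕b26⊕b27⊕b28⊕b29⊕b30⊕b31 = 1⊕1⊕1⊕1⊕1⊕0⊕1⊕0⊕1⊕1⊕0⊕0⊕0⊕1⊕0⊕1 = 0
s16: b16⊕b17⊕b18⊕b19⊕b20⊕b21⊕b22⊕b23⊕b24⊕b25⊕b26⊕b27⊕b28⊕b29⊕b30⊕b31 = 0⊕0⊕1⊕0⊕0⊕1⊕1⊕1⊕1⊕1⊕0⊕0⊕0⊕1⊕0⊕1 = 0
Syndrome (s16...s1) = 00001 → position 1.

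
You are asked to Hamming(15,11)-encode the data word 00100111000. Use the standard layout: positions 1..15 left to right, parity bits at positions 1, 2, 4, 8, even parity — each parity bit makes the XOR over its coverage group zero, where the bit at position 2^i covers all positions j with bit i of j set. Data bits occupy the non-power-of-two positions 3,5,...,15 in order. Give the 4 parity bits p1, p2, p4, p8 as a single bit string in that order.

Place data bits at non-power-of-two positions: b3=0, b5=0, b6=1, b7=0, b9=0, b10=1, b11=1, b12=1, b13=0, b14=0, b15=0.
p1 = XOR of data positions {3,5,7,9,11,13,15} = 0⊕0⊕0⊕0⊕1⊕0⊕0 = 1
p2 = XOR of data positions {3,6,7,10,11,14,15} = 0⊕1⊕0⊕1⊕1⊕0⊕0 = 1
p4 = XOR of data positions {5,6,7,12,13,14,15} = 0⊕1⊕0⊕1⊕0⊕0⊕0 = 0
p8 = XOR of data positions {9,10,11,12,13,14,15} = 0⊕1⊕1⊕1⊕0⊕0⊕0 = 1
Parity bits p1,p2,p4,p8 = 1101

1101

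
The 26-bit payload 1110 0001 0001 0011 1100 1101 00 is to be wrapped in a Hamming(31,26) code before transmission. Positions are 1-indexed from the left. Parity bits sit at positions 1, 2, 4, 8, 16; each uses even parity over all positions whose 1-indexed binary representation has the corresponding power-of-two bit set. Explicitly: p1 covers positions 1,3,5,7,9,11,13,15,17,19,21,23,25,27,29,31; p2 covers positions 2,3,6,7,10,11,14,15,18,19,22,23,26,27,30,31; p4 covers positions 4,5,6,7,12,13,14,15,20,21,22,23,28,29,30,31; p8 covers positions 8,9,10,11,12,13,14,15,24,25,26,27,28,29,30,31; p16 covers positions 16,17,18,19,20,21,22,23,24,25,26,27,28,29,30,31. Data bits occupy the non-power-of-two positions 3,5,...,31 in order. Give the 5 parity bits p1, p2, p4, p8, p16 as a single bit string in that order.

10000

Place data bits at non-power-of-two positions: b3=1, b5=1, b6=1, b7=0, b9=0, b10=0, b11=0, b12=1, b13=0, b14=0, b15=0, b17=1, b18=0, b19=0, b20=1, b21=1, b22=1, b23=1, b24=0, b25=0, b26=1, b27=1, b28=0, b29=1, b30=0, b31=0.
p1 = XOR of data positions {3,5,7,9,11,13,15,17,19,21,23,25,27,29,31} = 1⊕1⊕0⊕0⊕0⊕0⊕0⊕1⊕0⊕1⊕1⊕0⊕1⊕1⊕0 = 1
p2 = XOR of data positions {3,6,7,10,11,14,15,18,19,22,23,26,27,30,31} = 1⊕1⊕0⊕0⊕0⊕0⊕0⊕0⊕0⊕1⊕1⊕1⊕1⊕0⊕0 = 0
p4 = XOR of data positions {5,6,7,12,13,14,15,20,21,22,23,28,29,30,31} = 1⊕1⊕0⊕1⊕0⊕0⊕0⊕1⊕1⊕1⊕1⊕0⊕1⊕0⊕0 = 0
p8 = XOR of data positions {9,10,11,12,13,14,15,24,25,26,27,28,29,30,31} = 0⊕0⊕0⊕1⊕0⊕0⊕0⊕0⊕0⊕1⊕1⊕0⊕1⊕0⊕0 = 0
p16 = XOR of data positions {17,18,19,20,21,22,23,24,25,26,27,28,29,30,31} = 1⊕0⊕0⊕1⊕1⊕1⊕1⊕0⊕0⊕1⊕1⊕0⊕1⊕0⊕0 = 0
Parity bits p1,p2,p4,p8,p16 = 10000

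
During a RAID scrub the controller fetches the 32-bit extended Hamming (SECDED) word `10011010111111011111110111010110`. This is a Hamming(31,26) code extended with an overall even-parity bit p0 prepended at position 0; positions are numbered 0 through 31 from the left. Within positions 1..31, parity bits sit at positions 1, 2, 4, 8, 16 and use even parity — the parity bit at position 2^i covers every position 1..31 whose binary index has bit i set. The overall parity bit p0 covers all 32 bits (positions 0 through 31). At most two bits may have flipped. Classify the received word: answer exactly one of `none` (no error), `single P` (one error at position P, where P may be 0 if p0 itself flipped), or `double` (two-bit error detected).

s1: b1⊕b3⊕b5⊕b7⊕b9⊕b11⊕b13⊕b15⊕b17⊕b19⊕b21⊕b23⊕b25⊕b27⊕b29⊕b31 = 0⊕1⊕0⊕0⊕1⊕1⊕1⊕1⊕1⊕1⊕1⊕1⊕1⊕1⊕1⊕0 = 0
s2: b2⊕b3⊕b6⊕b7⊕b10⊕b11⊕b14⊕b15⊕b18⊕b19⊕b22⊕b23⊕b26⊕b27⊕b30⊕b31 = 0⊕1⊕1⊕0⊕1⊕1⊕0⊕1⊕1⊕1⊕0⊕1⊕0⊕1⊕1⊕0 = 0
s4: b4⊕b5⊕b6⊕b7⊕b12⊕b13⊕b14⊕b15⊕b20⊕b21⊕b22⊕b23⊕b28⊕b29⊕b30⊕b31 = 1⊕0⊕1⊕0⊕1⊕1⊕0⊕1⊕1⊕1⊕0⊕1⊕0⊕1⊕1⊕0 = 0
s8: b8⊕b9⊕b10⊕b11⊕b12⊕b13⊕b14⊕b15⊕b24⊕b25⊕b26⊕b27⊕b28⊕b29⊕b30⊕b31 = 1⊕1⊕1⊕1⊕1⊕1⊕0⊕1⊕1⊕1⊕0⊕1⊕0⊕1⊕1⊕0 = 0
s16: b16⊕b17⊕b18⊕b19⊕b20⊕b21⊕b22⊕b23⊕b24⊕b25⊕b26⊕b27⊕b28⊕b29⊕b30⊕b31 = 1⊕1⊕1⊕1⊕1⊕1⊕0⊕1⊕1⊕1⊕0⊕1⊕0⊕1⊕1⊕0 = 0
Syndrome (s16...s1) = 00000 → position 0 (no error).
Overall parity (XOR of all 32 bits, including p0): 1⊕0⊕0⊕1⊕1⊕0⊕1⊕0⊕1⊕1⊕1⊕1⊕1⊕1⊕0⊕1⊕1⊕1⊕1⊕1⊕1⊕1⊕0⊕1⊕1⊕1⊕0⊕1⊕0⊕1⊕1⊕0 = 1
Overall=1, syndrome position=0 → single-bit error at position 0.

single 0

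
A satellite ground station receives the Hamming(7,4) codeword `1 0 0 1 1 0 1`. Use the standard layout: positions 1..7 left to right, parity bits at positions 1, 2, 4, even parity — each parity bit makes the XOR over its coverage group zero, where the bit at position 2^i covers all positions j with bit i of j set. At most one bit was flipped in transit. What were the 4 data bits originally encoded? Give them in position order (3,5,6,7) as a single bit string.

s1: b1⊕b3⊕b5⊕b7 = 1⊕0⊕1⊕1 = 1
s2: b2⊕b3⊕b6⊕b7 = 0⊕0⊕0⊕1 = 1
s4: b4⊕b5⊕b6⊕b7 = 1⊕1⊕0⊕1 = 1
Syndrome (s4...s1) = 111 → position 7.
Flip bit 7: corrected codeword = 1001100
Data bits at positions 3,5,6,7: 0100

0100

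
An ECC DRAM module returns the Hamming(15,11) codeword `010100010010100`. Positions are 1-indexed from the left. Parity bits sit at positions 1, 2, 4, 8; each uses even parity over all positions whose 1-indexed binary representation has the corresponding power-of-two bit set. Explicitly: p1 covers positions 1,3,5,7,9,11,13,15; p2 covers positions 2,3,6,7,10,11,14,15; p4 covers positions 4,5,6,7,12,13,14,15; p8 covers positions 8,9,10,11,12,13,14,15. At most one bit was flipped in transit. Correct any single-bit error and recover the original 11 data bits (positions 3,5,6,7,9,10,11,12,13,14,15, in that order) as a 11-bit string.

00000010100

s1: b1⊕b3⊕b5⊕b7⊕b9⊕b11⊕b13⊕b15 = 0⊕0⊕0⊕0⊕0⊕1⊕1⊕0 = 0
s2: b2⊕b3⊕b6⊕b7⊕b10⊕b11⊕b14⊕b15 = 1⊕0⊕0⊕0⊕0⊕1⊕0⊕0 = 0
s4: b4⊕b5⊕b6⊕b7⊕b12⊕b13⊕b14⊕b15 = 1⊕0⊕0⊕0⊕0⊕1⊕0⊕0 = 0
s8: b8⊕b9⊕b10⊕b11⊕b12⊕b13⊕b14⊕b15 = 1⊕0⊕0⊕1⊕0⊕1⊕0⊕0 = 1
Syndrome (s8...s1) = 1000 → position 8.
Flip bit 8: corrected codeword = 010100000010100
Data bits at positions 3,5,6,7,9,10,11,12,13,14,15: 00000010100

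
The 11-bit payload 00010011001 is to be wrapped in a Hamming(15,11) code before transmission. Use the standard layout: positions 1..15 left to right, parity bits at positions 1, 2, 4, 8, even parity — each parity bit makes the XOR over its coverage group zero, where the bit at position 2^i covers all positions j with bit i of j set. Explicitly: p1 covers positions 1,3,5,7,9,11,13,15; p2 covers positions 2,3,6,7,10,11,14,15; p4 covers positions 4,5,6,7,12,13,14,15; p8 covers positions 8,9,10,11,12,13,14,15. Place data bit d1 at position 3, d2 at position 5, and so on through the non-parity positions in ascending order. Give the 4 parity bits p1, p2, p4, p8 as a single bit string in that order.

1111

Place data bits at non-power-of-two positions: b3=0, b5=0, b6=0, b7=1, b9=0, b10=0, b11=1, b12=1, b13=0, b14=0, b15=1.
p1 = XOR of data positions {3,5,7,9,11,13,15} = 0⊕0⊕1⊕0⊕1⊕0⊕1 = 1
p2 = XOR of data positions {3,6,7,10,11,14,15} = 0⊕0⊕1⊕0⊕1⊕0⊕1 = 1
p4 = XOR of data positions {5,6,7,12,13,14,15} = 0⊕0⊕1⊕1⊕0⊕0⊕1 = 1
p8 = XOR of data positions {9,10,11,12,13,14,15} = 0⊕0⊕1⊕1⊕0⊕0⊕1 = 1
Parity bits p1,p2,p4,p8 = 1111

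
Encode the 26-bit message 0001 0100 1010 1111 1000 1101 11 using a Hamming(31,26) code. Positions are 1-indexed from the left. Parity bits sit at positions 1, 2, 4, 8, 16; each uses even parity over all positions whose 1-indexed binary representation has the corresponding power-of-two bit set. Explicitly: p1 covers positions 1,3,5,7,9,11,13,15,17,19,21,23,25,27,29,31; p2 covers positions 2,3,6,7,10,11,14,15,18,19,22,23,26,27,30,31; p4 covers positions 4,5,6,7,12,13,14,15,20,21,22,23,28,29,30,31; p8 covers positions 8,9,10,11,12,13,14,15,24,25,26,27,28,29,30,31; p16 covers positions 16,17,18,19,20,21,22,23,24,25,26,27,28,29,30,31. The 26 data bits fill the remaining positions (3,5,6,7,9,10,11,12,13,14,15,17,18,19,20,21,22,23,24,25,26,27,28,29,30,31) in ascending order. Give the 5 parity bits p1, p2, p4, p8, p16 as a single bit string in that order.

00100

Place data bits at non-power-of-two positions: b3=0, b5=0, b6=0, b7=1, b9=0, b10=1, b11=0, b12=0, b13=1, b14=0, b15=1, b17=0, b18=1, b19=1, b20=1, b21=1, b22=1, b23=0, b24=0, b25=0, b26=1, b27=1, b28=0, b29=1, b30=1, b31=1.
p1 = XOR of data positions {3,5,7,9,11,13,15,17,19,21,23,25,27,29,31} = 0⊕0⊕1⊕0⊕0⊕1⊕1⊕0⊕1⊕1⊕0⊕0⊕1⊕1⊕1 = 0
p2 = XOR of data positions {3,6,7,10,11,14,15,18,19,22,23,26,27,30,31} = 0⊕0⊕1⊕1⊕0⊕0⊕1⊕1⊕1⊕1⊕0⊕1⊕1⊕1⊕1 = 0
p4 = XOR of data positions {5,6,7,12,13,14,15,20,21,22,23,28,29,30,31} = 0⊕0⊕1⊕0⊕1⊕0⊕1⊕1⊕1⊕1⊕0⊕0⊕1⊕1⊕1 = 1
p8 = XOR of data positions {9,10,11,12,13,14,15,24,25,26,27,28,29,30,31} = 0⊕1⊕0⊕0⊕1⊕0⊕1⊕0⊕0⊕1⊕1⊕0⊕1⊕1⊕1 = 0
p16 = XOR of data positions {17,18,19,20,21,22,23,24,25,26,27,28,29,30,31} = 0⊕1⊕1⊕1⊕1⊕1⊕0⊕0⊕0⊕1⊕1⊕0⊕1⊕1⊕1 = 0
Parity bits p1,p2,p4,p8,p16 = 00100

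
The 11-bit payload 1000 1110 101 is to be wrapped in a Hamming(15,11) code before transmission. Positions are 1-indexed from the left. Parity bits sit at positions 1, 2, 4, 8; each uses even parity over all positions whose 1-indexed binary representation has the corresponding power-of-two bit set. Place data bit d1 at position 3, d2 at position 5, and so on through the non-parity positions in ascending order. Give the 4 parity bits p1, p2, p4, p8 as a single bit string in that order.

1001

Place data bits at non-power-of-two positions: b3=1, b5=0, b6=0, b7=0, b9=1, b10=1, b11=1, b12=0, b13=1, b14=0, b15=1.
p1 = XOR of data positions {3,5,7,9,11,13,15} = 1⊕0⊕0⊕1⊕1⊕1⊕1 = 1
p2 = XOR of data positions {3,6,7,10,11,14,15} = 1⊕0⊕0⊕1⊕1⊕0⊕1 = 0
p4 = XOR of data positions {5,6,7,12,13,14,15} = 0⊕0⊕0⊕0⊕1⊕0⊕1 = 0
p8 = XOR of data positions {9,10,11,12,13,14,15} = 1⊕1⊕1⊕0⊕1⊕0⊕1 = 1
Parity bits p1,p2,p4,p8 = 1001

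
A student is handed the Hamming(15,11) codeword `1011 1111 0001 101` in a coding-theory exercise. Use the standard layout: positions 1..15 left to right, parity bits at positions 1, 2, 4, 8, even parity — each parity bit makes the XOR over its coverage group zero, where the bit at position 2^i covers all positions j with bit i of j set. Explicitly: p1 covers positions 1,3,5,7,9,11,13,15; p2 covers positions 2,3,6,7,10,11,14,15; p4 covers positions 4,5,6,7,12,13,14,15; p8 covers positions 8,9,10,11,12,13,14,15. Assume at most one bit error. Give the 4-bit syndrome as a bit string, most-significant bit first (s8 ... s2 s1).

s1: b1⊕b3⊕b5⊕b7⊕b9⊕b11⊕b13⊕b15 = 1⊕1⊕1⊕1⊕0⊕0⊕1⊕1 = 0
s2: b2⊕b3⊕b6⊕b7⊕b10⊕b11⊕b14⊕b15 = 0⊕1⊕1⊕1⊕0⊕0⊕0⊕1 = 0
s4: b4⊕b5⊕b6⊕b7⊕b12⊕b13⊕b14⊕b15 = 1⊕1⊕1⊕1⊕1⊕1⊕0⊕1 = 1
s8: b8⊕b9⊕b10⊕b11⊕b12⊕b13⊕b14⊕b15 = 1⊕0⊕0⊕0⊕1⊕1⊕0⊕1 = 0
Syndrome (s8...s1) = 0100 → position 4.

0100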